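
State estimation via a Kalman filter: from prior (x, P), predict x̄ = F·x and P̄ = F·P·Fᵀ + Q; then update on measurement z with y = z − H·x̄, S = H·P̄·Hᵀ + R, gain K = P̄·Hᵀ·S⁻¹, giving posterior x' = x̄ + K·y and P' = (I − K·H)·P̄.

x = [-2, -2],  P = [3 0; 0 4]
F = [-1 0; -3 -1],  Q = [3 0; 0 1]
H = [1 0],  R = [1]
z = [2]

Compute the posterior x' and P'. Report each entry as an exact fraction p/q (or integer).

x̄ = F·x = [2, 8]
P̄ = F·P·Fᵀ + Q = [6 9; 9 32]
y = z − H·x̄ = [0]
S = H·P̄·Hᵀ + R = [7]
K = P̄·Hᵀ·S⁻¹ = [6/7; 9/7]
x' = x̄ + K·y = [2, 8]
P' = (I − K·H)·P̄ = [6/7 9/7; 9/7 143/7]

x' = [2, 8]
P' = [6/7 9/7; 9/7 143/7]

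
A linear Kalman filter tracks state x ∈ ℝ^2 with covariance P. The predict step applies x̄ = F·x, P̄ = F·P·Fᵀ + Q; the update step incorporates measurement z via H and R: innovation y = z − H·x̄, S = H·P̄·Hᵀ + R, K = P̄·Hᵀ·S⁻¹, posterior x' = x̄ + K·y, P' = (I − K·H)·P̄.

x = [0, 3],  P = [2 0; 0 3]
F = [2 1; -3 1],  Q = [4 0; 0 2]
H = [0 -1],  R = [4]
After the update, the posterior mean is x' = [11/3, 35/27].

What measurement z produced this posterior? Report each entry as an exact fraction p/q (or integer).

x̄ = F·x = [3, 3]
P̄ = F·P·Fᵀ + Q = [15 -9; -9 23]
S = H·P̄·Hᵀ + R = [27]
K = P̄·Hᵀ·S⁻¹ = [1/3; -23/27]
x' − x̄ = [2/3, -46/27] = K·y
y = (KᵀK)⁻¹·Kᵀ·(x' − x̄) = [2]
z = y + H·x̄ = [2] + [-3] = [-1]

z = [-1]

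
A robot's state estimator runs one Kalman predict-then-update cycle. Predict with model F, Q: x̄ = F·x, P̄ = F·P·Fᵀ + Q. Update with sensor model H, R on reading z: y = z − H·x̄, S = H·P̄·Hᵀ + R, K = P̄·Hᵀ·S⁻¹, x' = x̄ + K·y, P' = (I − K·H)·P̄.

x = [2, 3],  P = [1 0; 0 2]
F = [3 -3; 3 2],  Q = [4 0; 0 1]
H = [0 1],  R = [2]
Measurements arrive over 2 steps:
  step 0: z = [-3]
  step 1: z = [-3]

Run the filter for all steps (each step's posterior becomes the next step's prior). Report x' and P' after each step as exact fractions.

step 0: x̄ = F·x = [-3, 12]
step 0: P̄ = F·P·Fᵀ + Q = [31 -3; -3 18]
step 0: y = z − H·x̄ = [-15]
step 0: S = H·P̄·Hᵀ + R = [20]
step 0: K = P̄·Hᵀ·S⁻¹ = [-3/20; 9/10]
step 0: x' = x̄ + K·y = [-3/4, -3/2]
step 0: P' = (I − K·H)·P̄ = [611/20 -3/10; -3/10 9/5]
step 1: x̄ = F·x = [9/4, -21/4]
step 1: P̄ = F·P·Fᵀ + Q = [6011/20 5301/20; 5301/20 5591/20]
step 1: y = z − H·x̄ = [9/4]
step 1: S = H·P̄·Hᵀ + R = [5631/20]
step 1: K = P̄·Hᵀ·S⁻¹ = [1767/1877; 5591/5631]
step 1: x' = x̄ + K·y = [8199/1877, -5661/1877]
step 1: P' = (I − K·H)·P̄ = [95789/1877 3534/1877; 3534/1877 11182/5631]

step 0: x' = [-3/4, -3/2], P' = [611/20 -3/10; -3/10 9/5]
step 1: x' = [8199/1877, -5661/1877], P' = [95789/1877 3534/1877; 3534/1877 11182/5631]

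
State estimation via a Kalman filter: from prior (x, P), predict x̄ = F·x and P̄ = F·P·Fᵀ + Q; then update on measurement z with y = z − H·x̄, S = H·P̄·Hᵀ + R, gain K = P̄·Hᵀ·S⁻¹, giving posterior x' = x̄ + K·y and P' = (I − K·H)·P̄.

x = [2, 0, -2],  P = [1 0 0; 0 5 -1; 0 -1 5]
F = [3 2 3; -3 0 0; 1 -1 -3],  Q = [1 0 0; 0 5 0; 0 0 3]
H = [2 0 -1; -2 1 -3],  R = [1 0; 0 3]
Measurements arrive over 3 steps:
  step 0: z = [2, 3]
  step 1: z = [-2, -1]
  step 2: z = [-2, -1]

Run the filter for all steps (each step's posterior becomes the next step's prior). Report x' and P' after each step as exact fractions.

step 0: x' = [39923/110646, -27796/55323, -46891/36882], P' = [28219/110646 35170/55323 5251/36882; 35170/55323 319943/55323 24379/18441; 5251/36882 24379/18441 6727/12294]
step 1: x' = [-1743267375/2830736507, -402637637/2830736507, 2320956657/2830736507], P' = [681805792/2830736507 1437306179/2830736507 307917371/2830736507; 1437306179/2830736507 13023242131/2830736507 2917141258/2830736507; 307917371/2830736507 2917141258/2830736507 1325943020/2830736507]
step 2: x' = [-1465241462371/2239567240314, 7469205074933/58228748248164, 18611525545589/29114374124082], P' = [269338172519/1119783620157 1134220998293/2239567240314 121533358148/1119783620157; 1134220998293/2239567240314 267546426253733/58228748248164 29965533324527/29114374124082; 121533358148/1119783620157 29965533324527/29114374124082 6814247230457/14557187062041]

step 0: x̄ = F·x = [0, -6, 8]
step 0: P̄ = F·P·Fᵀ + Q = [63 -9 -43; -9 14 -3; -43 -3 48]
step 0: y = z − H·x̄ = [10, 33]
step 0: S = H·P̄·Hᵀ + R = [473 49; 49 239]
step 0: K = P̄·Hᵀ·S⁻¹ = [40685/110646 -11119/110646; -2797/55323 10064/55323; -9679/36882 -7429/36882]
step 0: x' = x̄ + K·y = [39923/110646, -27796/55323, -46891/36882]
step 0: P' = (I − K·H)·P̄ = [28219/110646 35170/55323 5251/36882; 35170/55323 319943/55323 24379/18441; 5251/36882 24379/18441 6727/12294]
step 1: x̄ = F·x = [-206717/55323, -39923/36882, 258767/55323]
step 1: P̄ = F·P·Fᵀ + Q = [3175985/55323 -136298/18441 -1610663/55323; -136298/18441 89689/12294 44690/18441; -1610663/55323 44690/18441 1093688/55323]
step 1: y = z − H·x̄ = [62395/6147, 734857/110646]
step 1: S = H·P̄·Hᵀ + R = [250563/683 -436898/6147; -436898/6147 9239803/110646]
step 1: K = P̄·Hᵀ·S⁻¹ = [1055694213/2830736507 -283352506/2830736507; -42528900/2830736507 465735333/2830736507; -710108278/2830736507 -558840848/2830736507]
step 1: x' = x̄ + K·y = [-1743267375/2830736507, -402637637/2830736507, 2320956657/2830736507]
step 1: P' = (I − K·H)·P̄ = [681805792/2830736507 1437306179/2830736507 307917371/2830736507; 1437306179/2830736507 13023242131/2830736507 2917141258/2830736507; 307917371/2830736507 2917141258/2830736507 1325943020/2830736507]
step 2: x̄ = F·x = [927792572/2830736507, 5229802125/2830736507, -8303499709/2830736507]
step 2: P̄ = F·P·Fᵀ + Q = [130789326261/2830736507 -17531345541/2830736507 -65473635793/2830736507; -17531345541/2830736507 20289934663/2830736507 5037757500/2830736507; -65473635793/2830736507 5037757500/2830736507 46911475588/2830736507]
step 2: y = z − H·x̄ = [-15820557867/2830736507, -31115452615/2830736507]
step 2: S = H·P̄·Hᵀ + R = [834794060311/2830736507 -160628783690/2830736507; -160628783690/2830736507 228357937168/2830736507]
step 2: K = P̄·Hᵀ·S⁻¹ = [417142986890/1119783620157 -224110613557/2239567240314; -475787368909/29114374124082 9591244798445/58228748248164; -3654379918609/14557187062041 -5746561560637/29114374124082]
step 2: x' = x̄ + K·y = [-1465241462371/2239567240314, 7469205074933/58228748248164, 18611525545589/29114374124082]
step 2: P' = (I − K·H)·P̄ = [269338172519/1119783620157 1134220998293/2239567240314 121533358148/1119783620157; 1134220998293/2239567240314 267546426253733/58228748248164 29965533324527/29114374124082; 121533358148/1119783620157 29965533324527/29114374124082 6814247230457/14557187062041]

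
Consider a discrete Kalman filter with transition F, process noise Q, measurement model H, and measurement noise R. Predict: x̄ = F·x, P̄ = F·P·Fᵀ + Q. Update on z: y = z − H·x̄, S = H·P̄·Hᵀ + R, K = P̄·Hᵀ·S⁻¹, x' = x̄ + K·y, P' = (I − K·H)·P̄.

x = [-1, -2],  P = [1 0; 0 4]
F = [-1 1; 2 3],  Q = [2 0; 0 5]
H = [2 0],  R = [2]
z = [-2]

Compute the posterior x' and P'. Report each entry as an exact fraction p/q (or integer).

x' = [-1, -8]
P' = [7/15 2/3; 2/3 95/3]

x̄ = F·x = [-1, -8]
P̄ = F·P·Fᵀ + Q = [7 10; 10 45]
y = z − H·x̄ = [0]
S = H·P̄·Hᵀ + R = [30]
K = P̄·Hᵀ·S⁻¹ = [7/15; 2/3]
x' = x̄ + K·y = [-1, -8]
P' = (I − K·H)·P̄ = [7/15 2/3; 2/3 95/3]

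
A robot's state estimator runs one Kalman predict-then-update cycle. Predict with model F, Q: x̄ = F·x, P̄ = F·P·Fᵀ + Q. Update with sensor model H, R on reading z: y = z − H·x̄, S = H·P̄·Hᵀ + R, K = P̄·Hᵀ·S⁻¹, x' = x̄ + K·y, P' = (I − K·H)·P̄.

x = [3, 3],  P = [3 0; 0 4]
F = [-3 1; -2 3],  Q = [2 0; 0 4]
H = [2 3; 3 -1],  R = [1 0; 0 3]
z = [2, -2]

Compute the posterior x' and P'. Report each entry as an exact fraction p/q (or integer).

x̄ = F·x = [-6, 3]
P̄ = F·P·Fᵀ + Q = [33 30; 30 52]
y = z − H·x̄ = [5, 19]
S = H·P̄·Hᵀ + R = [961 252; 252 172]
K = P̄·Hᵀ·S⁻¹ = [2361/25447 26997/101788; 6894/25447 -8957/50894]
x' = x̄ + K·y = [-50565/101788, 51439/50894]
P' = (I − K·H)·P̄ = [22947/101788 -6075/50894; -6075/50894 4323/25447]

x' = [-50565/101788, 51439/50894]
P' = [22947/101788 -6075/50894; -6075/50894 4323/25447]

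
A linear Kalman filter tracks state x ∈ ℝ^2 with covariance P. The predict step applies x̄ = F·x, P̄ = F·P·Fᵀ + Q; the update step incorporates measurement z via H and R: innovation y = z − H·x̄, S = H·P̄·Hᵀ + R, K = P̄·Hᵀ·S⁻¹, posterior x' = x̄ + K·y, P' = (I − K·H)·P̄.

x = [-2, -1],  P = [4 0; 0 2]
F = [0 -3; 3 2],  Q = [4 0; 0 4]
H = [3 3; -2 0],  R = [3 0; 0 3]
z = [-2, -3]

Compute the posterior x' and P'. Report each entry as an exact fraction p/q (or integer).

x' = [18189/11449, -26276/11449]
P' = [8274/11449 -8244/11449; -8244/11449 12000/11449]

x̄ = F·x = [3, -8]
P̄ = F·P·Fᵀ + Q = [22 -12; -12 48]
y = z − H·x̄ = [13, 3]
S = H·P̄·Hᵀ + R = [417 -60; -60 91]
K = P̄·Hᵀ·S⁻¹ = [30/11449 -5516/11449; 3756/11449 5496/11449]
x' = x̄ + K·y = [18189/11449, -26276/11449]
P' = (I − K·H)·P̄ = [8274/11449 -8244/11449; -8244/11449 12000/11449]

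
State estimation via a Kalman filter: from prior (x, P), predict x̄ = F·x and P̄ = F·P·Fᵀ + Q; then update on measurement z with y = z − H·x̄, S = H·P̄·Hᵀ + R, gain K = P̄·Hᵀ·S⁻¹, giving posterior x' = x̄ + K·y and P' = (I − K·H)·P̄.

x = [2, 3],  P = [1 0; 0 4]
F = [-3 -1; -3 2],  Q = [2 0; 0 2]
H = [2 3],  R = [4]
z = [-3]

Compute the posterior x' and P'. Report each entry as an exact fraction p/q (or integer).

x' = [-216/29, 1245/319]
P' = [336/29 -220/29; -220/29 1724/319]

x̄ = F·x = [-9, 0]
P̄ = F·P·Fᵀ + Q = [15 1; 1 27]
y = z − H·x̄ = [15]
S = H·P̄·Hᵀ + R = [319]
K = P̄·Hᵀ·S⁻¹ = [3/29; 83/319]
x' = x̄ + K·y = [-216/29, 1245/319]
P' = (I − K·H)·P̄ = [336/29 -220/29; -220/29 1724/319]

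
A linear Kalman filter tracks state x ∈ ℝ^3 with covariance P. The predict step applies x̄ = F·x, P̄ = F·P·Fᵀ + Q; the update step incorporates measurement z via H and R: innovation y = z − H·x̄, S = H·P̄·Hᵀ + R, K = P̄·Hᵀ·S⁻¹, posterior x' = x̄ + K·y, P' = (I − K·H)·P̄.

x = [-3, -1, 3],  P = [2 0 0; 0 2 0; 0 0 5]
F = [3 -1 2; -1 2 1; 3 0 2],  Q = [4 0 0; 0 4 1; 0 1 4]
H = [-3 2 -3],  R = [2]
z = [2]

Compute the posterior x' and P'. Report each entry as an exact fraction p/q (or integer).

x̄ = F·x = [-2, 4, -3]
P̄ = F·P·Fᵀ + Q = [44 0 38; 0 19 5; 38 5 42]
y = z − H·x̄ = [-21]
S = H·P̄·Hᵀ + R = [1476]
K = P̄·Hᵀ·S⁻¹ = [-1/6; 23/1476; -115/738]
x' = x̄ + K·y = [3/2, 1807/492, 67/246]
P' = (I − K·H)·P̄ = [3 23/6 -1/3; 23/6 27515/1476 6335/738; -1/3 6335/738 2273/369]

x' = [3/2, 1807/492, 67/246]
P' = [3 23/6 -1/3; 23/6 27515/1476 6335/738; -1/3 6335/738 2273/369]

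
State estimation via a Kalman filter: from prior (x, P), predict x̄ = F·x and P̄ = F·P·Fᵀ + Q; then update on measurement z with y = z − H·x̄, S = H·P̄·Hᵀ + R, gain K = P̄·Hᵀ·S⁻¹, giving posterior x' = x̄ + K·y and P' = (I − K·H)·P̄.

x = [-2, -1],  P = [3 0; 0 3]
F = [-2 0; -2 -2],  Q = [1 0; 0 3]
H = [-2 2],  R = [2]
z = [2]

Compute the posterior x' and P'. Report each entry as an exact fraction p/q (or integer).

x̄ = F·x = [4, 6]
P̄ = F·P·Fᵀ + Q = [13 12; 12 27]
y = z − H·x̄ = [-2]
S = H·P̄·Hᵀ + R = [66]
K = P̄·Hᵀ·S⁻¹ = [-1/33; 5/11]
x' = x̄ + K·y = [134/33, 56/11]
P' = (I − K·H)·P̄ = [427/33 142/11; 142/11 147/11]

x' = [134/33, 56/11]
P' = [427/33 142/11; 142/11 147/11]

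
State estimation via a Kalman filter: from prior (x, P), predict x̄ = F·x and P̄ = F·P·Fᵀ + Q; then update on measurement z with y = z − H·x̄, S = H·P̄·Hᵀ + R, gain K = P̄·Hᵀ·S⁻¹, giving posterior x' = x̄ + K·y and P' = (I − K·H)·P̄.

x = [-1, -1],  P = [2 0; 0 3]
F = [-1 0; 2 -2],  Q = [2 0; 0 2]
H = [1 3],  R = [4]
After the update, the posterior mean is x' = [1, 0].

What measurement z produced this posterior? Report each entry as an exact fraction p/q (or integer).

x̄ = F·x = [1, 0]
P̄ = F·P·Fᵀ + Q = [4 -4; -4 22]
S = H·P̄·Hᵀ + R = [182]
K = P̄·Hᵀ·S⁻¹ = [-4/91; 31/91]
x' − x̄ = [0, 0] = K·y
y = (KᵀK)⁻¹·Kᵀ·(x' − x̄) = [0]
z = y + H·x̄ = [0] + [1] = [1]

z = [1]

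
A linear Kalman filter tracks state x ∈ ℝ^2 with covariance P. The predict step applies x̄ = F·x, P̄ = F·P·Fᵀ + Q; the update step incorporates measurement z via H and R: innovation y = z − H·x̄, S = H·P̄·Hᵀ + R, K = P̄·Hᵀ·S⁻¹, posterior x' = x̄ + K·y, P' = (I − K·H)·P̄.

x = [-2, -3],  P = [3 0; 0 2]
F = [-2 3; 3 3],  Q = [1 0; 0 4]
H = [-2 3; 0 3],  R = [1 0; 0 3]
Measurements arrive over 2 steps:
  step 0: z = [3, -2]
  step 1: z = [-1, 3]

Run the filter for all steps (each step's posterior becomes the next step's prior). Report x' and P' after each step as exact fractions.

step 0: x̄ = F·x = [-5, -15]
step 0: P̄ = F·P·Fᵀ + Q = [31 0; 0 49]
step 0: y = z − H·x̄ = [38, 43]
step 0: S = H·P̄·Hᵀ + R = [566 441; 441 444]
step 0: K = P̄·Hᵀ·S⁻¹ = [-296/611 294/611; 147/18941 6125/18941]
step 0: x' = x̄ + K·y = [-1661/611, -15154/18941]
step 0: P' = (I − K·H)·P̄ = [589/611 294/611; 294/611 6125/18941]
step 1: x̄ = F·x = [57520/18941, -199935/18941]
step 1: P̄ = F·P·Fᵀ + Q = [37734/18941 -27087/18941; -27087/18941 459272/18941]
step 1: y = z − H·x̄ = [695904/18941, 656628/18941]
step 1: S = H·P̄·Hᵀ + R = [4628369/18941 4295970/18941; 4295970/18941 4190271/18941]
step 1: K = P̄·Hᵀ·S⁻¹ = [-5414043/16520813 5230227/16520813; 1431990/16520813 3964148/16520813]
step 1: x' = x̄ + K·y = [32571484/16520813, 15649089/16520813]
step 1: P' = (I − K·H)·P̄ = [10552362/16520813 5230227/16520813; 5230227/16520813 3964148/16520813]

step 0: x' = [-1661/611, -15154/18941], P' = [589/611 294/611; 294/611 6125/18941]
step 1: x' = [32571484/16520813, 15649089/16520813], P' = [10552362/16520813 5230227/16520813; 5230227/16520813 3964148/16520813]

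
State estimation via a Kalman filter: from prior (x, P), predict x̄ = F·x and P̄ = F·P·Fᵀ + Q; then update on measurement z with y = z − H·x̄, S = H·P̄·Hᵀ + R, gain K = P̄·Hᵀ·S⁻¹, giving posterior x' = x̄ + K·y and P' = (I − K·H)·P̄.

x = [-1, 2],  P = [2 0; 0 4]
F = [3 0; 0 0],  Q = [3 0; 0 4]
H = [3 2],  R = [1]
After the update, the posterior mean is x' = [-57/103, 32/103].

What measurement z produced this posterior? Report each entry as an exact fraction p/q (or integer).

z = [-1]

x̄ = F·x = [-3, 0]
P̄ = F·P·Fᵀ + Q = [21 0; 0 4]
S = H·P̄·Hᵀ + R = [206]
K = P̄·Hᵀ·S⁻¹ = [63/206; 4/103]
x' − x̄ = [252/103, 32/103] = K·y
y = (KᵀK)⁻¹·Kᵀ·(x' − x̄) = [8]
z = y + H·x̄ = [8] + [-9] = [-1]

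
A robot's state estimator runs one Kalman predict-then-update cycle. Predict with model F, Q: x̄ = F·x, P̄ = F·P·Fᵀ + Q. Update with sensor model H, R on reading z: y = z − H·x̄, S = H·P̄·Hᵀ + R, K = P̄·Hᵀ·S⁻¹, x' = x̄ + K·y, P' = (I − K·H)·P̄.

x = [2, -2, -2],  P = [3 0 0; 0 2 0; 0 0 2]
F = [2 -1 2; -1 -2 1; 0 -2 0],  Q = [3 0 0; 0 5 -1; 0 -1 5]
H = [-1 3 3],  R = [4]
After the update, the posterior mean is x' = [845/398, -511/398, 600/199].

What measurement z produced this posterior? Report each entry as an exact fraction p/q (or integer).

z = [3]

x̄ = F·x = [2, 0, 4]
P̄ = F·P·Fᵀ + Q = [25 2 4; 2 18 7; 4 7 13]
S = H·P̄·Hᵀ + R = [398]
K = P̄·Hᵀ·S⁻¹ = [-7/398; 73/398; 28/199]
x' − x̄ = [49/398, -511/398, -196/199] = K·y
y = (KᵀK)⁻¹·Kᵀ·(x' − x̄) = [-7]
z = y + H·x̄ = [-7] + [10] = [3]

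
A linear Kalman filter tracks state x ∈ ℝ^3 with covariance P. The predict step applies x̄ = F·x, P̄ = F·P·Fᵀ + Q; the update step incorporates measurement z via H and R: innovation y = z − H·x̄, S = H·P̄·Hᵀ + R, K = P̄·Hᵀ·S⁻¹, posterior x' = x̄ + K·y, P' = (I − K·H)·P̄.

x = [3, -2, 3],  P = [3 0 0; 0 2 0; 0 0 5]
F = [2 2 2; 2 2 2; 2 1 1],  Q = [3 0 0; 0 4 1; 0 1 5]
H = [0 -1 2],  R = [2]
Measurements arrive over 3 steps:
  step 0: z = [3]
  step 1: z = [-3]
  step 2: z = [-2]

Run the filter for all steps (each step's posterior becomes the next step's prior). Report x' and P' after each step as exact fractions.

step 0: x' = [118/17, 121/17, 175/34], P' = [659/17 620/17 316/17; 620/17 698/17 354/17; 316/17 354/17 375/34]
step 1: x' = [113/43, 606/215, 1/215], P' = [53577/301 53950/301 27613/301; 53950/301 282116/1505 144231/1505; 27613/301 144231/1505 74446/1505]
step 2: x' = [-756776/110465, -754592/110465, -486669/110465], P' = [22430703/110465 22639868/110465 11590214/110465; 22639868/110465 23621686/110465 12080822/110465; 11590214/110465 12080822/110465 2492193/44186]

step 0: x̄ = F·x = [8, 8, 7]
step 0: P̄ = F·P·Fᵀ + Q = [43 40 26; 40 44 27; 26 27 24]
step 0: y = z − H·x̄ = [-3]
step 0: S = H·P̄·Hᵀ + R = [34]
step 0: K = P̄·Hᵀ·S⁻¹ = [6/17; 5/17; 21/34]
step 0: x' = x̄ + K·y = [118/17, 121/17, 175/34]
step 0: P' = (I − K·H)·P̄ = [659/17 620/17 316/17; 620/17 698/17 354/17; 316/17 354/17 375/34]
step 1: x̄ = F·x = [653/17, 653/17, 889/34]
step 1: P̄ = F·P·Fᵀ + Q = [16549/17 16498/17 11439/17; 16498/17 16566/17 11456/17; 11439/17 11456/17 16117/34]
step 1: y = z − H·x̄ = [-287/17]
step 1: S = H·P̄·Hᵀ + R = [3010/17]
step 1: K = P̄·Hᵀ·S⁻¹ = [638/301; 3173/1505; 4661/3010]
step 1: x' = x̄ + K·y = [113/43, 606/215, 1/215]
step 1: P' = (I − K·H)·P̄ = [53577/301 53950/301 27613/301; 53950/301 282116/1505 144231/1505; 27613/301 144231/1505 74446/1505]
step 2: x̄ = F·x = [2344/215, 2344/215, 1737/215]
step 2: P̄ = F·P·Fᵀ + Q = [6918671/1505 6914156/1505 4808478/1505; 6914156/1505 6920176/1505 4809983/1505; 4808478/1505 4809983/1505 3355349/1505]
step 2: y = z − H·x̄ = [-312/43]
step 2: S = H·P̄·Hᵀ + R = [220930/301]
step 2: K = P̄·Hᵀ·S⁻¹ = [54056/22093; 269979/110465; 380143/220930]
step 2: x' = x̄ + K·y = [-756776/110465, -754592/110465, -486669/110465]
step 2: P' = (I − K·H)·P̄ = [22430703/110465 22639868/110465 11590214/110465; 22639868/110465 23621686/110465 12080822/110465; 11590214/110465 12080822/110465 2492193/44186]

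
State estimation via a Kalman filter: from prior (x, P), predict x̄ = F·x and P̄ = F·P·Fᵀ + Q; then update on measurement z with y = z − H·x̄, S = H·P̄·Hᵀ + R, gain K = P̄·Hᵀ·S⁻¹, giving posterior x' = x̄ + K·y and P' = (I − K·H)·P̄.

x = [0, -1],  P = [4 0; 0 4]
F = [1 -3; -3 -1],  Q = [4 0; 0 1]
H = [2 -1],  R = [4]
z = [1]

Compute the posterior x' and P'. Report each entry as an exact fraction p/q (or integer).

x' = [311/221, 385/221]
P' = [1980/221 3608/221; 3608/221 7380/221]

x̄ = F·x = [3, 1]
P̄ = F·P·Fᵀ + Q = [44 0; 0 41]
y = z − H·x̄ = [-4]
S = H·P̄·Hᵀ + R = [221]
K = P̄·Hᵀ·S⁻¹ = [88/221; -41/221]
x' = x̄ + K·y = [311/221, 385/221]
P' = (I − K·H)·P̄ = [1980/221 3608/221; 3608/221 7380/221]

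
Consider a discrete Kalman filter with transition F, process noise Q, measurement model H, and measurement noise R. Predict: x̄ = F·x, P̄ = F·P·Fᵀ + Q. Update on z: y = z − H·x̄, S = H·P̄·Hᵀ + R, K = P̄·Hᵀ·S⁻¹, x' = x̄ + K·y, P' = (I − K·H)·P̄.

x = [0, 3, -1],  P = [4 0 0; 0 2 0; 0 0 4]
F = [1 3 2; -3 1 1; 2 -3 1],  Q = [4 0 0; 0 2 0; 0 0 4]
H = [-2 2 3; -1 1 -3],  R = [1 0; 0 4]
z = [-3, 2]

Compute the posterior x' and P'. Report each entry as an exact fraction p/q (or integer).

x̄ = F·x = [7, 2, -10]
P̄ = F·P·Fᵀ + Q = [42 2 -2; 2 44 -26; -2 -26 42]
y = z − H·x̄ = [37, -23]
S = H·P̄·Hᵀ + R = [419 -142; -142 608]
K = P̄·Hᵀ·S⁻¹ = [-14279/58647 -13229/117294; 1724/19549 4261/19549; 2177/19549 -8629/39098]
x' = x̄ + K·y = [22893/39098, 4883/19549, -31415/39098]
P' = (I − K·H)·P̄ = [1010287/58647 332236/19549 1431/19549; 332236/19549 338492/19549 -3596/19549; 1431/19549 -3596/19549 4077/19549]

x' = [22893/39098, 4883/19549, -31415/39098]
P' = [1010287/58647 332236/19549 1431/19549; 332236/19549 338492/19549 -3596/19549; 1431/19549 -3596/19549 4077/19549]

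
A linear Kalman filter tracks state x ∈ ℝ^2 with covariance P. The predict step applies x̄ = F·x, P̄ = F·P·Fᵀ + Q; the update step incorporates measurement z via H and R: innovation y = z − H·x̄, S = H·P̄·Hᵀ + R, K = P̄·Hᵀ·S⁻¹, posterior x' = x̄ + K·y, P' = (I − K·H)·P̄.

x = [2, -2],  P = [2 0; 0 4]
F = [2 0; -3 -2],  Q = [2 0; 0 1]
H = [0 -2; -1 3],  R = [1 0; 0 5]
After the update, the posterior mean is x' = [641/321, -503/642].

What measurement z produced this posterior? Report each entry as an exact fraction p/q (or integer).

z = [2, -3]

x̄ = F·x = [4, -2]
P̄ = F·P·Fᵀ + Q = [10 -12; -12 35]
S = H·P̄·Hᵀ + R = [141 -234; -234 402]
K = P̄·Hᵀ·S⁻¹ = [-62/107 -145/321; -127/321 13/214]
x' − x̄ = [-643/321, 781/642] = K·y
y = (KᵀK)⁻¹·Kᵀ·(x' − x̄) = [-2, 7]
z = y + H·x̄ = [-2, 7] + [4, -10] = [2, -3]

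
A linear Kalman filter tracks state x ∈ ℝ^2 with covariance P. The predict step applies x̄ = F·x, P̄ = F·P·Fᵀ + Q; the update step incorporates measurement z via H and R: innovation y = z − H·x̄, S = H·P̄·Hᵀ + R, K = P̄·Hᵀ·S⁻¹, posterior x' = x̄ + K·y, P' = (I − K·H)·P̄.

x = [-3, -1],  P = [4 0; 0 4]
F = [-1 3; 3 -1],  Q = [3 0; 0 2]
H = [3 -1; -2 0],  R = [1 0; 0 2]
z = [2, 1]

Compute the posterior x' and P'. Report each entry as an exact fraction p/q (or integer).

x' = [-2191/3120, -169/40]
P' = [1273/3120 47/40; 47/40 87/20]

x̄ = F·x = [0, -8]
P̄ = F·P·Fᵀ + Q = [43 -24; -24 42]
y = z − H·x̄ = [-6, 1]
S = H·P̄·Hᵀ + R = [574 -306; -306 174]
K = P̄·Hᵀ·S⁻¹ = [51/1040 -1273/3120; -33/40 -47/40]
x' = x̄ + K·y = [-2191/3120, -169/40]
P' = (I − K·H)·P̄ = [1273/3120 47/40; 47/40 87/20]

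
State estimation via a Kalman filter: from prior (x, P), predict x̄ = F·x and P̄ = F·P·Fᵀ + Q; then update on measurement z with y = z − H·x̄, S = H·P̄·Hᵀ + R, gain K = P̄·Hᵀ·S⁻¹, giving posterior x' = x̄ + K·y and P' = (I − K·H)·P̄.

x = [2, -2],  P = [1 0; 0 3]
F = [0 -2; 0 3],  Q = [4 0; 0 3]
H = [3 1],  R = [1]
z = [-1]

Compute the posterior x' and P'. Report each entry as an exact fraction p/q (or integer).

x' = [58/67, -234/67]
P' = [172/67 -486/67; -486/67 1434/67]

x̄ = F·x = [4, -6]
P̄ = F·P·Fᵀ + Q = [16 -18; -18 30]
y = z − H·x̄ = [-7]
S = H·P̄·Hᵀ + R = [67]
K = P̄·Hᵀ·S⁻¹ = [30/67; -24/67]
x' = x̄ + K·y = [58/67, -234/67]
P' = (I − K·H)·P̄ = [172/67 -486/67; -486/67 1434/67]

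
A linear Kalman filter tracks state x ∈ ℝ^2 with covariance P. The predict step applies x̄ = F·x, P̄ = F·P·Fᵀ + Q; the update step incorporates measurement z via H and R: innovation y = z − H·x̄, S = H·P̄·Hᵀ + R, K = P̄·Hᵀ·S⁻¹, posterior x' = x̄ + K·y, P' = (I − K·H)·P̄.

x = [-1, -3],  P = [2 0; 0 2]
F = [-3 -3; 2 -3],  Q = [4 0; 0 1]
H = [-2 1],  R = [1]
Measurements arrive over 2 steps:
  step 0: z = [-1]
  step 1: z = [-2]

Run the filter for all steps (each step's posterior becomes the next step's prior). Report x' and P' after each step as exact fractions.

step 0: x' = [196/41, 347/41], P' = [271/41 1047/82; 1047/82 4203/164]
step 1: x' = [441684/210667, 472798/210667], P' = [474902/210667 815547/210667; 815547/210667 1573083/210667]

step 0: x̄ = F·x = [12, 7]
step 0: P̄ = F·P·Fᵀ + Q = [40 6; 6 27]
step 0: y = z − H·x̄ = [16]
step 0: S = H·P̄·Hᵀ + R = [164]
step 0: K = P̄·Hᵀ·S⁻¹ = [-37/82; 15/164]
step 0: x' = x̄ + K·y = [196/41, 347/41]
step 0: P' = (I − K·H)·P̄ = [271/41 1047/82; 1047/82 4203/164]
step 1: x̄ = F·x = [-1629/41, -649/41]
step 1: P̄ = F·P·Fᵀ + Q = [85931/164 37605/164; 37605/164 17199/164]
step 1: y = z − H·x̄ = [-2691/41]
step 1: S = H·P̄·Hᵀ + R = [210667/164]
step 1: K = P̄·Hᵀ·S⁻¹ = [-134257/210667; -58011/210667]
step 1: x' = x̄ + K·y = [441684/210667, 472798/210667]
step 1: P' = (I − K·H)·P̄ = [474902/210667 815547/210667; 815547/210667 1573083/210667]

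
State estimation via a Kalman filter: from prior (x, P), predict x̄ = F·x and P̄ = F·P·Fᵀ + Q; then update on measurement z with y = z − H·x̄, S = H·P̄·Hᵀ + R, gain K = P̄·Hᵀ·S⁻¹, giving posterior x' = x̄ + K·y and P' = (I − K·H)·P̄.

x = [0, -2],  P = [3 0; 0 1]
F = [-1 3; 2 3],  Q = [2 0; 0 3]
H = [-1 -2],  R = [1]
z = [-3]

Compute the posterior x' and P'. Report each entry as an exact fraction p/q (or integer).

x' = [-106/41, 111/41]
P' = [1322/123 -217/41; -217/41 117/41]

x̄ = F·x = [-6, -6]
P̄ = F·P·Fᵀ + Q = [14 3; 3 24]
y = z − H·x̄ = [-21]
S = H·P̄·Hᵀ + R = [123]
K = P̄·Hᵀ·S⁻¹ = [-20/123; -17/41]
x' = x̄ + K·y = [-106/41, 111/41]
P' = (I − K·H)·P̄ = [1322/123 -217/41; -217/41 117/41]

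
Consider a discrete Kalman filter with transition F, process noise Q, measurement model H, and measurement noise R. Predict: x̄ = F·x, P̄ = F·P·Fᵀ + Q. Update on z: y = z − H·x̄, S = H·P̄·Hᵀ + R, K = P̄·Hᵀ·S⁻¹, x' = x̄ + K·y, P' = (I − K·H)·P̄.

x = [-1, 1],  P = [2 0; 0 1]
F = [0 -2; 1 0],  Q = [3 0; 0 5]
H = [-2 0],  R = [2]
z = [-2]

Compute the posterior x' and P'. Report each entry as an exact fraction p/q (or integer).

x̄ = F·x = [-2, -1]
P̄ = F·P·Fᵀ + Q = [7 0; 0 7]
y = z − H·x̄ = [-6]
S = H·P̄·Hᵀ + R = [30]
K = P̄·Hᵀ·S⁻¹ = [-7/15; 0]
x' = x̄ + K·y = [4/5, -1]
P' = (I − K·H)·P̄ = [7/15 0; 0 7]

x' = [4/5, -1]
P' = [7/15 0; 0 7]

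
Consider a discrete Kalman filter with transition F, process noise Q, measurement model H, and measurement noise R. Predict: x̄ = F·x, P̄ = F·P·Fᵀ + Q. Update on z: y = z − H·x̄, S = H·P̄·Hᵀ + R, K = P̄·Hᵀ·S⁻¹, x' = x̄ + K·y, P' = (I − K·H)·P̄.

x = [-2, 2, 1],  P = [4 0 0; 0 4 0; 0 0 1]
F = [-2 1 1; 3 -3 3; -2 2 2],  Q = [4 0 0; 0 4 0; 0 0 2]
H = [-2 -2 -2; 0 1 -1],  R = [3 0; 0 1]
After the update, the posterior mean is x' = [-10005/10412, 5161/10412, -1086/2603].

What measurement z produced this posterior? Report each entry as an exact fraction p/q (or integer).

x̄ = F·x = [7, -9, 10]
P̄ = F·P·Fᵀ + Q = [25 -33 26; -33 85 -42; 26 -42 38]
S = H·P̄·Hᵀ + R = [203 24; 24 208]
K = P̄·Hᵀ·S⁻¹ = [-759/5206 -11113/41648; -901/5206 26261/41648; -452/2603 -949/2603]
x' − x̄ = [-82889/10412, 98869/10412, -27116/2603] = K·y
y = (KᵀK)⁻¹·Kᵀ·(x' − x̄) = [18, 20]
z = y + H·x̄ = [18, 20] + [-16, -19] = [2, 1]

z = [2, 1]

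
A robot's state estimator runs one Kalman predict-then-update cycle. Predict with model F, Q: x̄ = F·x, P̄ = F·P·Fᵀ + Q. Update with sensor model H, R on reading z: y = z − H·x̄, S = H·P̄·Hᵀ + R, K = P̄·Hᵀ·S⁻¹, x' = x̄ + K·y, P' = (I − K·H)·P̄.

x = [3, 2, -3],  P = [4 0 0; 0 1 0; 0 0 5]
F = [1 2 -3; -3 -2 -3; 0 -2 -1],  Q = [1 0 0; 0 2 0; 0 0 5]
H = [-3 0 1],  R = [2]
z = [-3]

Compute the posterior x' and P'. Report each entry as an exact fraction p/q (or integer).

x' = [15/218, -1218/109, -655/218]
P' = [743/436 594/109 1927/436; 594/109 8327/109 1748/109; 1927/436 1748/109 5743/436]

x̄ = F·x = [16, -4, -1]
P̄ = F·P·Fᵀ + Q = [54 29 11; 29 87 19; 11 19 14]
y = z − H·x̄ = [46]
S = H·P̄·Hᵀ + R = [436]
K = P̄·Hᵀ·S⁻¹ = [-151/436; -17/109; -19/436]
x' = x̄ + K·y = [15/218, -1218/109, -655/218]
P' = (I − K·H)·P̄ = [743/436 594/109 1927/436; 594/109 8327/109 1748/109; 1927/436 1748/109 5743/436]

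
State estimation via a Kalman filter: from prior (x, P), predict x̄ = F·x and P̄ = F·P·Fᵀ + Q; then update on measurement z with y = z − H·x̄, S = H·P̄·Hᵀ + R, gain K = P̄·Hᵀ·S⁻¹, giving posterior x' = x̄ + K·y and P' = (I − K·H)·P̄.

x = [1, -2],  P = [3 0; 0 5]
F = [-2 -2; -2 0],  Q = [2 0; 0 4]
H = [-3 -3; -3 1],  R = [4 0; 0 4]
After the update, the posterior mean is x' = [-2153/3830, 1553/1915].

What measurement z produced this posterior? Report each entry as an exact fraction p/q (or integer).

z = [-1, 3]

x̄ = F·x = [2, -2]
P̄ = F·P·Fᵀ + Q = [34 12; 12 16]
S = H·P̄·Hᵀ + R = [670 330; 330 254]
K = P̄·Hᵀ·S⁻¹ = [-669/7660 -369/1532; -921/3830 179/766]
x' − x̄ = [-9813/3830, 5383/1915] = K·y
y = (KᵀK)⁻¹·Kᵀ·(x' − x̄) = [-1, 11]
z = y + H·x̄ = [-1, 11] + [0, -8] = [-1, 3]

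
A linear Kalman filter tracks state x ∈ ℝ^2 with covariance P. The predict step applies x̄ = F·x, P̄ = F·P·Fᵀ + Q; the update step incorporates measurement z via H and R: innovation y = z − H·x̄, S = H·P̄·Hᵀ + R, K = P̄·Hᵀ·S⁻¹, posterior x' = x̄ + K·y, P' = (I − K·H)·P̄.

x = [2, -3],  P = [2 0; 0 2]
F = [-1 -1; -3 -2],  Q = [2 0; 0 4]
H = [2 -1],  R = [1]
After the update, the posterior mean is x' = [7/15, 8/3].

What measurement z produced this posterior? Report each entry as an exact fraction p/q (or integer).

x̄ = F·x = [1, 0]
P̄ = F·P·Fᵀ + Q = [6 10; 10 30]
S = H·P̄·Hᵀ + R = [15]
K = P̄·Hᵀ·S⁻¹ = [2/15; -2/3]
x' − x̄ = [-8/15, 8/3] = K·y
y = (KᵀK)⁻¹·Kᵀ·(x' − x̄) = [-4]
z = y + H·x̄ = [-4] + [2] = [-2]

z = [-2]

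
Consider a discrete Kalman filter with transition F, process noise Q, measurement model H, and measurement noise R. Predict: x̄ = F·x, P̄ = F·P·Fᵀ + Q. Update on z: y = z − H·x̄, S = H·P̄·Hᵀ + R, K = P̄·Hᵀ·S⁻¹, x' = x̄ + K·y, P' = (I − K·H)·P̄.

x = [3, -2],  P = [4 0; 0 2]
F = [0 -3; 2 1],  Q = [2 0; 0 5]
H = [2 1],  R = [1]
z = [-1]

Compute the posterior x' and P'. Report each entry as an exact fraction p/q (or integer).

x' = [-49/40, 133/80]
P' = [111/20 -427/40; -427/40 1719/80]

x̄ = F·x = [6, 4]
P̄ = F·P·Fᵀ + Q = [20 -6; -6 23]
y = z − H·x̄ = [-17]
S = H·P̄·Hᵀ + R = [80]
K = P̄·Hᵀ·S⁻¹ = [17/40; 11/80]
x' = x̄ + K·y = [-49/40, 133/80]
P' = (I − K·H)·P̄ = [111/20 -427/40; -427/40 1719/80]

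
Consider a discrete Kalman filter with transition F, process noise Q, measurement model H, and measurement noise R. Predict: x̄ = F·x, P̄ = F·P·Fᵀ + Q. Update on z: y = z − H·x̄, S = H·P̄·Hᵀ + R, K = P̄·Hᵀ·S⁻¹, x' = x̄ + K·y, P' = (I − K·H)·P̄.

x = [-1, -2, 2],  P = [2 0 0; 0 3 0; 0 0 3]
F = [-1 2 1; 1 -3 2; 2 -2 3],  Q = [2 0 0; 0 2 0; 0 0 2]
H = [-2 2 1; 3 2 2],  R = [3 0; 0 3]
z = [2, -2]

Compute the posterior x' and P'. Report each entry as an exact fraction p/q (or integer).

x̄ = F·x = [-1, 9, 8]
P̄ = F·P·Fᵀ + Q = [19 -14 -7; -14 43 40; -7 40 49]
y = z − H·x̄ = [-26, -33]
S = H·P̄·Hᵀ + R = [600 375; 375 610]
K = P̄·Hᵀ·S⁻¹ = [-10031/45075 97/601; 9488/45075 222/3005; 5671/45075 541/3005]
x' = x̄ + K·y = [-24344/45075, 49097/45075, -54641/45075]
P' = (I − K·H)·P̄ = [15037/45075 11624/45075 -23267/45075; 11624/45075 64153/45075 -76594/45075; -23267/45075 -76594/45075 123667/45075]

x' = [-24344/45075, 49097/45075, -54641/45075]
P' = [15037/45075 11624/45075 -23267/45075; 11624/45075 64153/45075 -76594/45075; -23267/45075 -76594/45075 123667/45075]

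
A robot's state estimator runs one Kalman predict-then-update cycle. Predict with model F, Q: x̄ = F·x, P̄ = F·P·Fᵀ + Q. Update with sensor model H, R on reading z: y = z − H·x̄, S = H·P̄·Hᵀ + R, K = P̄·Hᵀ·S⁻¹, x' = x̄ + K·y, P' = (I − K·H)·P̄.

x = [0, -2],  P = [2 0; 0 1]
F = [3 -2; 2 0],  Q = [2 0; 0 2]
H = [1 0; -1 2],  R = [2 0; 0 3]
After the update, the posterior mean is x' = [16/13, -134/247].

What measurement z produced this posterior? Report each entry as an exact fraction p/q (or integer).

x̄ = F·x = [4, 0]
P̄ = F·P·Fᵀ + Q = [24 12; 12 10]
S = H·P̄·Hᵀ + R = [26 0; 0 19]
K = P̄·Hᵀ·S⁻¹ = [12/13 0; 6/13 8/19]
x' − x̄ = [-36/13, -134/247] = K·y
y = (KᵀK)⁻¹·Kᵀ·(x' − x̄) = [-3, 2]
z = y + H·x̄ = [-3, 2] + [4, -4] = [1, -2]

z = [1, -2]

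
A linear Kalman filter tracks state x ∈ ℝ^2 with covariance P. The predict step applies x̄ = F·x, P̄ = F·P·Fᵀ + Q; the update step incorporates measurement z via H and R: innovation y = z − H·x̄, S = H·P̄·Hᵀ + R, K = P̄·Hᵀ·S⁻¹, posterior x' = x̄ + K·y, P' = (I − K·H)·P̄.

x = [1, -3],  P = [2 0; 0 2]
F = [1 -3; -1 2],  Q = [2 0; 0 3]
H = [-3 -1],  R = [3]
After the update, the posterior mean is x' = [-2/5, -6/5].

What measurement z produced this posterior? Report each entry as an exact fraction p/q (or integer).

z = [3]

x̄ = F·x = [10, -7]
P̄ = F·P·Fᵀ + Q = [22 -14; -14 13]
S = H·P̄·Hᵀ + R = [130]
K = P̄·Hᵀ·S⁻¹ = [-2/5; 29/130]
x' − x̄ = [-52/5, 29/5] = K·y
y = (KᵀK)⁻¹·Kᵀ·(x' − x̄) = [26]
z = y + H·x̄ = [26] + [-23] = [3]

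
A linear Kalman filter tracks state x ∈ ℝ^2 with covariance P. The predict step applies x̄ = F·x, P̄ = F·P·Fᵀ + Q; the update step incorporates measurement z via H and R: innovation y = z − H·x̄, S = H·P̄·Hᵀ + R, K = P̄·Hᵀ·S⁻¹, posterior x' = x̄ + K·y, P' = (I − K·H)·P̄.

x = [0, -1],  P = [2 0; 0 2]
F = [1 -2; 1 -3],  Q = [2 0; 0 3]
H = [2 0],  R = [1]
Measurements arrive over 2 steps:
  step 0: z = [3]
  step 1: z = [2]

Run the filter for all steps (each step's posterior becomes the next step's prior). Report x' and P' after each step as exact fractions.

step 0: x̄ = F·x = [2, 3]
step 0: P̄ = F·P·Fᵀ + Q = [12 14; 14 23]
step 0: y = z − H·x̄ = [-1]
step 0: S = H·P̄·Hᵀ + R = [49]
step 0: K = P̄·Hᵀ·S⁻¹ = [24/49; 4/7]
step 0: x' = x̄ + K·y = [74/49, 17/7]
step 0: P' = (I − K·H)·P̄ = [12/49 2/7; 2/7 7]
step 1: x̄ = F·x = [-164/49, -283/49]
step 1: P̄ = F·P·Fᵀ + Q = [1426/49 2000/49; 2000/49 3162/49]
step 1: y = z − H·x̄ = [426/49]
step 1: S = H·P̄·Hᵀ + R = [5753/49]
step 1: K = P̄·Hᵀ·S⁻¹ = [2852/5753; 4000/5753]
step 1: x' = x̄ + K·y = [5540/5753, 1549/5753]
step 1: P' = (I − K·H)·P̄ = [1426/5753 2000/5753; 2000/5753 44714/5753]

step 0: x' = [74/49, 17/7], P' = [12/49 2/7; 2/7 7]
step 1: x' = [5540/5753, 1549/5753], P' = [1426/5753 2000/5753; 2000/5753 44714/5753]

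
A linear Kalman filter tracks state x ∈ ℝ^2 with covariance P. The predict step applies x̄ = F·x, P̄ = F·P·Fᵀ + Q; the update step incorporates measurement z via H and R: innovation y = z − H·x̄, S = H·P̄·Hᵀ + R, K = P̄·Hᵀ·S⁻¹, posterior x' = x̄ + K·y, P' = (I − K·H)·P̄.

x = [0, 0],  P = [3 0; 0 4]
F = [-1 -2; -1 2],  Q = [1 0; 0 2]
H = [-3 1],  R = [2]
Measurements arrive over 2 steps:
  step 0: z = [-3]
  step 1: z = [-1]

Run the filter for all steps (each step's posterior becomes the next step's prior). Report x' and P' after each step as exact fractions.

step 0: x̄ = F·x = [0, 0]
step 0: P̄ = F·P·Fᵀ + Q = [20 -13; -13 21]
step 0: y = z − H·x̄ = [-3]
step 0: S = H·P̄·Hᵀ + R = [281]
step 0: K = P̄·Hᵀ·S⁻¹ = [-73/281; 60/281]
step 0: x' = x̄ + K·y = [219/281, -180/281]
step 0: P' = (I − K·H)·P̄ = [291/281 727/281; 727/281 2301/281]
step 1: x̄ = F·x = [141/281, -579/281]
step 1: P̄ = F·P·Fᵀ + Q = [12684/281 -8913/281; -8913/281 7149/281]
step 1: y = z − H·x̄ = [721/281]
step 1: S = H·P̄·Hᵀ + R = [175345/281]
step 1: K = P̄·Hᵀ·S⁻¹ = [-9393/35069; 33888/175345]
step 1: x' = x̄ + K·y = [-6504/35069, -274347/175345]
step 1: P' = (I − K·H)·P̄ = [13071/35069 20427/35069; 20427/35069 374181/175345]

step 0: x' = [219/281, -180/281], P' = [291/281 727/281; 727/281 2301/281]
step 1: x' = [-6504/35069, -274347/175345], P' = [13071/35069 20427/35069; 20427/35069 374181/175345]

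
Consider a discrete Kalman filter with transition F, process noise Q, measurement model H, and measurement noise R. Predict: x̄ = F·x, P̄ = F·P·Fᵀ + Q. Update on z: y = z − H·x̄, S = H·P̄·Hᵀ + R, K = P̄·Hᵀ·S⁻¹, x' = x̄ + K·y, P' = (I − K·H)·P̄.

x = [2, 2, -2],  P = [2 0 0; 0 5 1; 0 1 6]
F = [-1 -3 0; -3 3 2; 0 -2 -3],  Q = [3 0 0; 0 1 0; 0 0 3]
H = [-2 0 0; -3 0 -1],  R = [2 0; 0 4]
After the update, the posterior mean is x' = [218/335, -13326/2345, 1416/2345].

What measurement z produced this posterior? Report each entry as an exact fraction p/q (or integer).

x̄ = F·x = [-8, -4, 2]
P̄ = F·P·Fᵀ + Q = [50 -45 39; -45 100 -79; 39 -79 89]
S = H·P̄·Hᵀ + R = [202 378; 378 777]
K = P̄·Hᵀ·S⁻¹ = [-149/335 -9/335; -261/335 4604/7035; 411/335 -6064/7035]
x' − x̄ = [2898/335, -3946/2345, -3274/2345] = K·y
y = (KᵀK)⁻¹·Kᵀ·(x' − x̄) = [-18, -24]
z = y + H·x̄ = [-18, -24] + [16, 22] = [-2, -2]

z = [-2, -2]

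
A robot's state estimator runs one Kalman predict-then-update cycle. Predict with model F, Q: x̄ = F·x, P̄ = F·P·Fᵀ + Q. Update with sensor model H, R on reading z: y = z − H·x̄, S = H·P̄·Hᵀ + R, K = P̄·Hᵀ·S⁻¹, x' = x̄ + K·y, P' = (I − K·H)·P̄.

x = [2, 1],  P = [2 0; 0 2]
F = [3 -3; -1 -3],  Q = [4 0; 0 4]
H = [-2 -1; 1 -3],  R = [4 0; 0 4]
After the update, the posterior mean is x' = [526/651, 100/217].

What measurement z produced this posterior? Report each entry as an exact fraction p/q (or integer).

z = [-2, -1]

x̄ = F·x = [3, -5]
P̄ = F·P·Fᵀ + Q = [40 12; 12 24]
S = H·P̄·Hᵀ + R = [236 52; 52 188]
K = P̄·Hᵀ·S⁻¹ = [-547/1302 179/1302; -123/868 -243/868]
x' − x̄ = [-1427/651, 1185/217] = K·y
y = (KᵀK)⁻¹·Kᵀ·(x' − x̄) = [-1, -19]
z = y + H·x̄ = [-1, -19] + [-1, 18] = [-2, -1]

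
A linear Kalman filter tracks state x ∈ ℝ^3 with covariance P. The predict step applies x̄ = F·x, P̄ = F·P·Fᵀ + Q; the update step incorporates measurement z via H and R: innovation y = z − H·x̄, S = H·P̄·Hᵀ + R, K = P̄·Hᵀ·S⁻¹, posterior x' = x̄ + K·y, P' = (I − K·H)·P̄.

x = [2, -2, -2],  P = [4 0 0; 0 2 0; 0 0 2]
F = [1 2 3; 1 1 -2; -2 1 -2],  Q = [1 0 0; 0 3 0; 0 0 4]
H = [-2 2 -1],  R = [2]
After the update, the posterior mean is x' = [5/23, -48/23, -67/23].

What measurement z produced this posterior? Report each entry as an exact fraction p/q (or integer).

z = [-2]

x̄ = F·x = [-8, 4, -2]
P̄ = F·P·Fᵀ + Q = [31 -4 -16; -4 17 2; -16 2 30]
S = H·P̄·Hᵀ + R = [184]
K = P̄·Hᵀ·S⁻¹ = [-27/92; 5/23; 3/92]
x' − x̄ = [189/23, -140/23, -21/23] = K·y
y = (KᵀK)⁻¹·Kᵀ·(x' − x̄) = [-28]
z = y + H·x̄ = [-28] + [26] = [-2]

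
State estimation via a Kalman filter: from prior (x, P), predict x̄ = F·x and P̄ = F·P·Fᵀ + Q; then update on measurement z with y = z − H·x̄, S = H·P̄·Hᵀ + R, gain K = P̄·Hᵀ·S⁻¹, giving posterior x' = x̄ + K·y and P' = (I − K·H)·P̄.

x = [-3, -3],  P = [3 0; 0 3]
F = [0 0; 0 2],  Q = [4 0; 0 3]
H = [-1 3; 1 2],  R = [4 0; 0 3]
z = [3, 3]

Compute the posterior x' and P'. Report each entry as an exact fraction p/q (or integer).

x̄ = F·x = [0, -6]
P̄ = F·P·Fᵀ + Q = [4 0; 0 15]
y = z − H·x̄ = [21, 15]
S = H·P̄·Hᵀ + R = [143 86; 86 67]
K = P̄·Hᵀ·S⁻¹ = [-612/2185 916/2185; 87/437 84/437]
x' = x̄ + K·y = [888/2185, 465/437]
P' = (I − K·H)·P̄ = [2628/2185 12/437; 12/437 120/437]

x' = [888/2185, 465/437]
P' = [2628/2185 12/437; 12/437 120/437]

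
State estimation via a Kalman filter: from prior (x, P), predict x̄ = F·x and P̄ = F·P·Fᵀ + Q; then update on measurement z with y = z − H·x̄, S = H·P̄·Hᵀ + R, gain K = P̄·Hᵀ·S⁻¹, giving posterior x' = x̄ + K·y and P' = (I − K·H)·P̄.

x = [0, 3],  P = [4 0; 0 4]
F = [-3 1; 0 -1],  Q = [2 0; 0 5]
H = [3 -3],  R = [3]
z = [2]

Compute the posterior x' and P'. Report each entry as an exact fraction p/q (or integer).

x' = [-101/89, -163/89]
P' = [564/89 541/89; 541/89 1095/178]

x̄ = F·x = [3, -3]
P̄ = F·P·Fᵀ + Q = [42 -4; -4 9]
y = z − H·x̄ = [-16]
S = H·P̄·Hᵀ + R = [534]
K = P̄·Hᵀ·S⁻¹ = [23/89; -13/178]
x' = x̄ + K·y = [-101/89, -163/89]
P' = (I − K·H)·P̄ = [564/89 541/89; 541/89 1095/178]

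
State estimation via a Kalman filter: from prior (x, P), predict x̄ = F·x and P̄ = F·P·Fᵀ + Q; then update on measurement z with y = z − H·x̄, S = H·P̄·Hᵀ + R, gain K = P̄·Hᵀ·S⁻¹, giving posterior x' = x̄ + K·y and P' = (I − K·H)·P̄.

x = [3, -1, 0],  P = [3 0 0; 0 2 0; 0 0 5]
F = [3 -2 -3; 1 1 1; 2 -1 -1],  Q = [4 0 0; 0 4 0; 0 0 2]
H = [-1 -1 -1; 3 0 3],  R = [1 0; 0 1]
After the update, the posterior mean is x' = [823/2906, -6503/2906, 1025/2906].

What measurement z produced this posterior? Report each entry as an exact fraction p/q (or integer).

z = [2, 2]

x̄ = F·x = [11, 2, 7]
P̄ = F·P·Fᵀ + Q = [84 -10 37; -10 14 -1; 37 -1 21]
S = H·P̄·Hᵀ + R = [172 -504; -504 1612]
K = P̄·Hᵀ·S⁻¹ = [1005/5812 1623/5812; -5367/5812 -1797/5812; -1047/5812 75/1453]
x' − x̄ = [-31143/2906, -12315/2906, -19317/2906] = K·y
y = (KᵀK)⁻¹·Kᵀ·(x' − x̄) = [22, -52]
z = y + H·x̄ = [22, -52] + [-20, 54] = [2, 2]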